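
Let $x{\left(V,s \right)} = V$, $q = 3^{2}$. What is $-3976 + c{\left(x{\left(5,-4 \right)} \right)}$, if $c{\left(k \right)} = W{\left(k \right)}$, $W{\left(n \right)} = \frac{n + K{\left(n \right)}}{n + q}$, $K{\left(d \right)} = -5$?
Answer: $-3976$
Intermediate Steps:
$q = 9$
$W{\left(n \right)} = \frac{-5 + n}{9 + n}$ ($W{\left(n \right)} = \frac{n - 5}{n + 9} = \frac{-5 + n}{9 + n}$)
$c{\left(k \right)} = \frac{-5 + k}{9 + k}$
$-3976 + c{\left(x{\left(5,-4 \right)} \right)} = -3976 + \frac{-5 + 5}{9 + 5} = -3976 + \frac{1}{14} \cdot 0 = -3976 + 0 = -3976$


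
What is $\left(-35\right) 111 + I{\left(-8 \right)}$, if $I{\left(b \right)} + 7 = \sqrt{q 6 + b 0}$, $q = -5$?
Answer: $-3892 + i \sqrt{30} \approx -3892.0 + 5.4772 i$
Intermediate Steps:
$I{\left(b \right)} = -7 + i \sqrt{30}$ ($I{\left(b \right)} = -7 + \sqrt{\left(-5\right) 6 + b 0} = -7 + \sqrt{-30 + 0} = -7 + \sqrt{-30} = -7 + i \sqrt{30}$)
$\left(-35\right) 111 + I{\left(-8 \right)} = \left(-35\right) 111 - \left(7 - i \sqrt{30}\right) = -3885 - \left(7 - i \sqrt{30}\right) = -3892 + i \sqrt{30}$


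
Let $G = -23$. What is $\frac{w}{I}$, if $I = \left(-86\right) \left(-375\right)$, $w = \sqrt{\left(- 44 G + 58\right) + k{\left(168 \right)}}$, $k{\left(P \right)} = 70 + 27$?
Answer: $\frac{\sqrt{1167}}{32250} \approx 0.0010593$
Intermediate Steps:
$k{\left(P \right)} = 97$
$w = \sqrt{1167}$ ($w = \sqrt{\left(\left(-44\right) \left(-23\right) + 58\right) + 97} = \sqrt{\left(1012 + 58\right) + 97} = \sqrt{1070 + 97} = \sqrt{1167} \approx 34.161$)
$I = 32250$
$\frac{w}{I} = \frac{\sqrt{1167}}{32250}$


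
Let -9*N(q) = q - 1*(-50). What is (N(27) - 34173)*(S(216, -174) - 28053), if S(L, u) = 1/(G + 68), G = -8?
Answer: 258901544243/270 ≈ 9.5889e+8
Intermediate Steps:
S(L, u) = 1/60 (S(L, u) = 1/(-8 + 68) = 1/60)
N(q) = -50/9 - q/9 (N(q) = -(q - 1*(-50))/9 = -(q + 50)/9 = -(50 + q)/9 = -50/9 - q/9)
(N(27) - 34173)*(S(216, -174) - 28053) = ((-50/9 - ⅑*27) - 34173)*(1/60 - 28053) = ((-50/9 - 3) - 34173)*(-1683179/60) = (-77/9 - 34173)*(-1683179/60) = -307634/9*(-1683179/60) = 258901544243/270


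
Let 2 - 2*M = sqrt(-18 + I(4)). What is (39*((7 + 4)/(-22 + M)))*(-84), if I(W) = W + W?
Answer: 1513512/887 - 36036*I*sqrt(10)/887 ≈ 1706.3 - 128.47*I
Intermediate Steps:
I(W) = 2*W
M = 1 - I*sqrt(10)/2 (M = 1 - sqrt(-18 + 2*4)/2 = 1 - sqrt(-18 + 8)/2 = 1 - I*sqrt(10)/2 ≈ 1.0 - 1.5811*I)
(39*((7 + 4)/(-22 + M)))*(-84) = (39*((7 + 4)/(-22 + (1 - I*sqrt(10)/2))))*(-84) = (39*(11/(-21 - I*sqrt(10)/2)))*(-84) = (429/(-21 - I*sqrt(10)/2))*(-84) = -36036/(-21 - I*sqrt(10)/2)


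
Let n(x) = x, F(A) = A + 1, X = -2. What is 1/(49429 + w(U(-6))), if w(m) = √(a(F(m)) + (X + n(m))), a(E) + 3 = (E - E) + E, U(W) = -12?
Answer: 49429/2443226069 - 2*I*√7/2443226069 ≈ 2.0231e-5 - 2.1658e-9*I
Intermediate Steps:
F(A) = 1 + A
a(E) = -3 + E (a(E) = -3 + ((E - E) + E) = -3 + (0 + E) = -3 + E)
w(m) = √(-4 + 2*m) (w(m) = √((-3 + (1 + m)) + (-2 + m)) = √((-2 + m) + (-2 + m)) = √(-4 + 2*m))
1/(49429 + w(U(-6))) = 1/(49429 + √(-4 + 2*(-12))) = 1/(49429 + √(-4 - 24)) = 1/(49429 + √(-28)) = 1/(49429 + 2*I*√7)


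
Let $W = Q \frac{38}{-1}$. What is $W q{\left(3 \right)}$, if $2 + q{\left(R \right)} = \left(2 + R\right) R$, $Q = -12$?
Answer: $5928$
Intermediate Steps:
$W = 456$ ($W = - 12 \frac{38}{-1} = - 12 \cdot 38 \left(-1\right) = \left(-12\right) \left(-38\right) = 456$)
$q{\left(R \right)} = -2 + R \left(2 + R\right)$ ($q{\left(R \right)} = -2 + \left(2 + R\right) R = -2 + R \left(2 + R\right)$)
$W q{\left(3 \right)} = 456 \left(-2 + 3^{2} + 2 \cdot 3\right) = 456 \left(-2 + 9 + 6\right) = 456 \cdot 13 = 5928$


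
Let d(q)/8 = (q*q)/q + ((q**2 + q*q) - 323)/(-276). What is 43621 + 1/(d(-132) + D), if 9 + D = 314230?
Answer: 939567332104/21539335 ≈ 43621.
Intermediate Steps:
D = 314221 (D = -9 + 314230 = 314221)
d(q) = 646/69 + 8*q - 4*q**2/69 (d(q) = 8*((q*q)/q + ((q**2 + q*q) - 323)/(-276)) = 8*(q**2/q + ((q**2 + q**2) - 323)*(-1/276)) = 8*(q + (2*q**2 - 323)*(-1/276)) = 8*(q + (-323 + 2*q**2)*(-1/276)) = 8*(q + (323/276 - q**2/138)) = 8*(323/276 + q - q**2/138) = 646/69 + 8*q - 4*q**2/69)
43621 + 1/(d(-132) + D) = 43621 + 1/((646/69 + 8*(-132) - 4/69*(-132)**2) + 314221) = 43621 + 1/((646/69 - 1056 - 4/69*17424) + 314221) = 43621 + 1/((646/69 - 1056 - 23232/23) + 314221) = 43621 + 1/(-141914/69 + 314221) = 43621 + 1/(21539335/69) = 43621 + 69/21539335 = 939567332104/21539335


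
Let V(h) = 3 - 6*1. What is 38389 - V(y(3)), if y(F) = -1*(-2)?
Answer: 38392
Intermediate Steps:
y(F) = 2
V(h) = -3 (V(h) = 3 - 6 = -3)
38389 - V(y(3)) = 38389 - 1*(-3) = 38389 + 3 = 38392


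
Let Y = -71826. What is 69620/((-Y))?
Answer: 34810/35913 ≈ 0.96929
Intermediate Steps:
69620/((-Y)) = 69620/((-1*(-71826))) = 69620/71826 = 69620*(1/71826) = 34810/35913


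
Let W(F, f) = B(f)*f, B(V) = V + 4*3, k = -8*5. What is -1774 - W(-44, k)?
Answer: -2894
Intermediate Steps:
k = -40
B(V) = 12 + V (B(V) = V + 12 = 12 + V)
W(F, f) = f*(12 + f) (W(F, f) = (12 + f)*f = f*(12 + f))
-1774 - W(-44, k) = -1774 - (-40)*(12 - 40) = -1774 - (-40)*(-28) = -1774 - 1*1120 = -1774 - 1120 = -2894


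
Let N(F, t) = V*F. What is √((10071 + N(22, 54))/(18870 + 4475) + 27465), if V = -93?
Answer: 3*√66525826290/4669 ≈ 165.73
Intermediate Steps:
N(F, t) = -93*F
√((10071 + N(22, 54))/(18870 + 4475) + 27465) = √((10071 - 93*22)/(18870 + 4475) + 27465) = √((10071 - 2046)/23345 + 27465) = √(8025*(1/23345) + 27465) = √(1605/4669 + 27465) = √(128235690/4669) = 3*√66525826290/4669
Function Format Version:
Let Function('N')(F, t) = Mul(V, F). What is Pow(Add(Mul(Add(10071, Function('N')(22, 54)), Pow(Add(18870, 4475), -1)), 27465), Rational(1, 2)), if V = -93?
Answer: Mul(Rational(3, 4669), Pow(66525826290, Rational(1, 2))) ≈ 165.73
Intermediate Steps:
Function('N')(F, t) = Mul(-93, F)
Pow(Add(Mul(Add(10071, Function('N')(22, 54)), Pow(Add(18870, 4475), -1)), 27465), Rational(1, 2)) = Pow(Add(Mul(Add(10071, Mul(-93, 22)), Pow(Add(18870, 4475), -1)), 27465), Rational(1, 2)) = Pow(Add(Mul(Add(10071, -2046), Pow(23345, -1)), 27465), Rational(1, 2)) = Pow(Add(Mul(8025, Rational(1, 23345)), 27465), Rational(1, 2)) = Pow(Add(Rational(1605, 4669), 27465), Rational(1, 2)) = Pow(Rational(128235690, 4669), Rational(1, 2)) = Mul(Rational(3, 4669), Pow(66525826290, Rational(1, 2)))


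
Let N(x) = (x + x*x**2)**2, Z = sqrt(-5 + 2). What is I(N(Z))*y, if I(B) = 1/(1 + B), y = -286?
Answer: 26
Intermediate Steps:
Z = I*sqrt(3) (Z = sqrt(-3) = I*sqrt(3) ≈ 1.732*I)
N(x) = (x + x**3)**2
I(N(Z))*y = -286/(1 + (I*sqrt(3))**2*(1 + (I*sqrt(3))**2)**2) = -286/(1 - 3*(1 - 3)**2) = -286/(1 - 3*(-2)**2) = -286/(1 - 3*4) = -286/(1 - 12) = -286/(-11) = -1/11*(-286) = 26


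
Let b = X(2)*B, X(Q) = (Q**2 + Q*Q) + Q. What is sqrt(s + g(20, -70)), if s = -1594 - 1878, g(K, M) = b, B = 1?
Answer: I*sqrt(3462) ≈ 58.839*I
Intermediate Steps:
X(Q) = Q + 2*Q**2 (X(Q) = (Q**2 + Q**2) + Q = 2*Q**2 + Q = Q + 2*Q**2)
b = 10 (b = (2*(1 + 2*2))*1 = (2*(1 + 4))*1 = (2*5)*1 = 10*1 = 10)
g(K, M) = 10
s = -3472
sqrt(s + g(20, -70)) = sqrt(-3472 + 10) = sqrt(-3462) = I*sqrt(3462)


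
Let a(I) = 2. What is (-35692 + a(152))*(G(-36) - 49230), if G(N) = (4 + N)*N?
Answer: 1715903820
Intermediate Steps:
G(N) = N*(4 + N)
(-35692 + a(152))*(G(-36) - 49230) = (-35692 + 2)*(-36*(4 - 36) - 49230) = -35690*(-36*(-32) - 49230) = -35690*(1152 - 49230) = -35690*(-48078) = 1715903820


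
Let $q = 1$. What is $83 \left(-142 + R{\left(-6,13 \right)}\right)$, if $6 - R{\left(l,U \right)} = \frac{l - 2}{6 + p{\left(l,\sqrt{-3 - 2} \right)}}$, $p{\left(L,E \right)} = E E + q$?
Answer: $-10956$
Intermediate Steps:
$p{\left(L,E \right)} = 1 + E^{2}$ ($p{\left(L,E \right)} = E E + 1 = E^{2} + 1 = 1 + E^{2}$)
$R{\left(l,U \right)} = 7 - \frac{l}{2}$ ($R{\left(l,U \right)} = 6 - \frac{l - 2}{6 + \left(1 + \left(\sqrt{-3 - 2}\right)^{2}\right)} = 6 - \frac{-2 + l}{6 + \left(1 + \left(\sqrt{-5}\right)^{2}\right)} = 6 - \frac{-2 + l}{6 + \left(1 + \left(i \sqrt{5}\right)^{2}\right)} = 6 - \frac{-2 + l}{6 + \left(1 - 5\right)} = 6 - \frac{-2 + l}{6 - 4} = 6 - \frac{-2 + l}{2} = 6 - \left(-2 + l\right) \frac{1}{2} = 6 - \left(-1 + \frac{l}{2}\right) = 7 - \frac{l}{2}$)
$83 \left(-142 + R{\left(-6,13 \right)}\right) = 83 \left(-142 + \left(7 - -3\right)\right) = 83 \left(-142 + \left(7 + 3\right)\right) = 83 \left(-142 + 10\right) = 83 \left(-132\right) = -10956$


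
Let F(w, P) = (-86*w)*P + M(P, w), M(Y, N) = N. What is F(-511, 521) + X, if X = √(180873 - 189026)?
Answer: 22895355 + I*√8153 ≈ 2.2895e+7 + 90.294*I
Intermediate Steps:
X = I*√8153 (X = √(-8153) = I*√8153 ≈ 90.294*I)
F(w, P) = w - 86*P*w (F(w, P) = (-86*w)*P + w = -86*P*w + w = w - 86*P*w)
F(-511, 521) + X = -511*(1 - 86*521) + I*√8153 = -511*(1 - 44806) + I*√8153 = -511*(-44805) + I*√8153 = 22895355 + I*√8153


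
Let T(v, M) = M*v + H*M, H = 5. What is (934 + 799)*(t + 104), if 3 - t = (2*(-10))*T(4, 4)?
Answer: 1433191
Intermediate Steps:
T(v, M) = 5*M + M*v (T(v, M) = M*v + 5*M = 5*M + M*v)
t = 723 (t = 3 - 2*(-10)*4*(5 + 4) = 3 - (-20)*4*9 = 3 - (-20)*36 = 3 - 1*(-720) = 3 + 720 = 723)
(934 + 799)*(t + 104) = (934 + 799)*(723 + 104) = 1733*827 = 1433191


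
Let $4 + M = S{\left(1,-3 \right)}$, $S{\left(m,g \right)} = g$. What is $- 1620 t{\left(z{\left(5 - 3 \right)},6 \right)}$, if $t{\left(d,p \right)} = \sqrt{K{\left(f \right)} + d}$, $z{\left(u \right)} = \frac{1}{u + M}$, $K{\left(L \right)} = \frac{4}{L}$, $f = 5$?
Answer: $- 324 \sqrt{15} \approx -1254.8$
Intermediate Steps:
$M = -7$ ($M = -4 - 3 = -7$)
$z{\left(u \right)} = \frac{1}{-7 + u}$ ($z{\left(u \right)} = \frac{1}{u - 7} = \frac{1}{-7 + u}$)
$t{\left(d,p \right)} = \sqrt{\frac{4}{5} + d}$
$- 1620 t{\left(z{\left(5 - 3 \right)},6 \right)} = - 1620 \frac{\sqrt{20 + \frac{25}{-7 + \left(5 - 3\right)}}}{5} = - 1620 \frac{\sqrt{20 + \frac{25}{-7 + 2}}}{5} = - 1620 \frac{\sqrt{20 + \frac{25}{-5}}}{5} = - 1620 \frac{\sqrt{20 + 25 \left(- \frac{1}{5}\right)}}{5} = - 1620 \frac{\sqrt{20 - 5}}{5} = - 1620 \frac{\sqrt{15}}{5} = - 324 \sqrt{15}$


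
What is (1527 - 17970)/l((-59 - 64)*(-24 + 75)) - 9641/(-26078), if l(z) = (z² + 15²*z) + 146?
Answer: 3149513006/8529135875 ≈ 0.36927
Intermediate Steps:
l(z) = 146 + z² + 225*z (l(z) = (z² + 225*z) + 146 = 146 + z² + 225*z)
(1527 - 17970)/l((-59 - 64)*(-24 + 75)) - 9641/(-26078) = (1527 - 17970)/(146 + ((-59 - 64)*(-24 + 75))² + 225*((-59 - 64)*(-24 + 75))) - 9641/(-26078) = -16443/(146 + (-123*51)² + 225*(-123*51)) - 9641*(-1/26078) = -16443/(146 + (-6273)² + 225*(-6273)) + 9641/26078 = -16443/(146 + 39350529 - 1411425) + 9641/26078 = -16443/37939250 + 9641/26078 = -16443*1/37939250 + 9641/26078 = -567/1308250 + 9641/26078 = 3149513006/8529135875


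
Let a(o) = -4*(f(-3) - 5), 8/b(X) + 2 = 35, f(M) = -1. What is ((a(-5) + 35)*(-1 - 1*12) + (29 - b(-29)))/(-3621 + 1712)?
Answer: 24362/62997 ≈ 0.38672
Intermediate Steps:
b(X) = 8/33 (b(X) = 8/(-2 + 35) = 8/33)
a(o) = 24 (a(o) = -4*(-1 - 5) = -4*(-6) = 24)
((a(-5) + 35)*(-1 - 1*12) + (29 - b(-29)))/(-3621 + 1712) = ((24 + 35)*(-1 - 1*12) + (29 - 1*8/33))/(-3621 + 1712) = (59*(-1 - 12) + (29 - 8/33))/(-1909) = (59*(-13) + 949/33)*(-1/1909) = (-767 + 949/33)*(-1/1909) = -24362/33*(-1/1909) = 24362/62997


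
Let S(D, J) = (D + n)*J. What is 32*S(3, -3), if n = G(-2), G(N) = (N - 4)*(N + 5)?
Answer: 1440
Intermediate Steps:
G(N) = (-4 + N)*(5 + N)
n = -18 (n = -20 - 2 + (-2)² = -20 - 2 + 4 = -18)
S(D, J) = J*(-18 + D) (S(D, J) = (D - 18)*J = (-18 + D)*J = J*(-18 + D))
32*S(3, -3) = 32*(-3*(-18 + 3)) = 32*(-3*(-15)) = 32*45 = 1440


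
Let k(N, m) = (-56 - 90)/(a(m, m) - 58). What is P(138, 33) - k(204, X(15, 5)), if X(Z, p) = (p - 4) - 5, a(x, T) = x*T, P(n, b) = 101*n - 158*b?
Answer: 183131/21 ≈ 8720.5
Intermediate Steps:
P(n, b) = -158*b + 101*n
a(x, T) = T*x
X(Z, p) = -9 + p (X(Z, p) = (-4 + p) - 5 = -9 + p)
k(N, m) = -146/(-58 + m**2) (k(N, m) = (-56 - 90)/(m*m - 58) = -146/(m**2 - 58) = -146/(-58 + m**2))
P(138, 33) - k(204, X(15, 5)) = (-158*33 + 101*138) - (-146)/(-58 + (-9 + 5)**2) = (-5214 + 13938) - (-146)/(-58 + (-4)**2) = 8724 - (-146)/(-58 + 16) = 8724 - (-146)/(-42) = 8724 - (-146)*(-1)/42 = 8724 - 1*73/21 = 8724 - 73/21 = 183131/21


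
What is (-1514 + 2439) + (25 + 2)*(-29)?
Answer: 142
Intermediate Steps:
(-1514 + 2439) + (25 + 2)*(-29) = 925 + 27*(-29) = 925 - 783 = 142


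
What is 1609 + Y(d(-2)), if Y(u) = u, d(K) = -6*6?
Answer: 1573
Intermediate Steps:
d(K) = -36
1609 + Y(d(-2)) = 1609 - 36 = 1573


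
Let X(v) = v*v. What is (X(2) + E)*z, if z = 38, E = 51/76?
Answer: 355/2 ≈ 177.50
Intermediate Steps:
E = 51/76 (E = 51*(1/76) = 51/76 ≈ 0.67105)
X(v) = v**2
(X(2) + E)*z = (2**2 + 51/76)*38 = (4 + 51/76)*38 = (355/76)*38 = 355/2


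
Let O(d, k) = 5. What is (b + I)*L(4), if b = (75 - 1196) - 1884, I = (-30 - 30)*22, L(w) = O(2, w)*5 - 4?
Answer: -90825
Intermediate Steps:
L(w) = 21 (L(w) = 5*5 - 4 = 25 - 4 = 21)
I = -1320 (I = -60*22 = -1320)
b = -3005 (b = -1121 - 1884 = -3005)
(b + I)*L(4) = (-3005 - 1320)*21 = -4325*21 = -90825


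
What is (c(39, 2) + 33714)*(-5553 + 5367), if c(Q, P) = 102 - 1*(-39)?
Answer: -6297030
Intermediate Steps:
c(Q, P) = 141 (c(Q, P) = 102 + 39 = 141)
(c(39, 2) + 33714)*(-5553 + 5367) = (141 + 33714)*(-5553 + 5367) = 33855*(-186) = -6297030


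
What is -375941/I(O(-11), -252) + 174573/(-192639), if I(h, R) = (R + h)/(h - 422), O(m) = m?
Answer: -10452764958722/16888019 ≈ -6.1895e+5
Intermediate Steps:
I(h, R) = (R + h)/(-422 + h)
-375941/I(O(-11), -252) + 174573/(-192639) = -375941*(-422 - 11)/(-252 - 11) + 174573/(-192639) = -375941/(-263/(-433)) + 174573*(-1/192639) = -375941/((-1/433*(-263))) - 58191/64213 = -375941/263/433 - 58191/64213 = -375941*433/263 - 58191/64213 = -162782453/263 - 58191/64213 = -10452764958722/16888019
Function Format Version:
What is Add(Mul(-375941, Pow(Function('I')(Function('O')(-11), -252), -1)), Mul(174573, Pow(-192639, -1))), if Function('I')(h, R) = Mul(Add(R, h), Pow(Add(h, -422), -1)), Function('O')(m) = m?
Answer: Rational(-10452764958722, 16888019) ≈ -6.1895e+5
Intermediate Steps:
Function('I')(h, R) = Mul(Pow(Add(-422, h), -1), Add(R, h)) (Function('I')(h, R) = Mul(Add(R, h), Pow(Add(-422, h), -1)) = Mul(Pow(Add(-422, h), -1), Add(R, h)))
Add(Mul(-375941, Pow(Function('I')(Function('O')(-11), -252), -1)), Mul(174573, Pow(-192639, -1))) = Add(Mul(-375941, Pow(Mul(Pow(Add(-422, -11), -1), Add(-252, -11)), -1)), Mul(174573, Pow(-192639, -1))) = Add(Mul(-375941, Pow(Mul(Pow(-433, -1), -263), -1)), Mul(174573, Rational(-1, 192639))) = Add(Mul(-375941, Pow(Mul(Rational(-1, 433), -263), -1)), Rational(-58191, 64213)) = Add(Mul(-375941, Pow(Rational(263, 433), -1)), Rational(-58191, 64213)) = Add(Mul(-375941, Rational(433, 263)), Rational(-58191, 64213)) = Add(Rational(-162782453, 263), Rational(-58191, 64213)) = Rational(-10452764958722, 16888019)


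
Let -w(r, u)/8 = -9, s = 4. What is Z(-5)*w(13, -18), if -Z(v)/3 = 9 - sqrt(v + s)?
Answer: -1944 + 216*I ≈ -1944.0 + 216.0*I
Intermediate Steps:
Z(v) = -27 + 3*sqrt(4 + v) (Z(v) = -3*(9 - sqrt(v + 4)) = -3*(9 - sqrt(4 + v)) = -27 + 3*sqrt(4 + v))
w(r, u) = 72 (w(r, u) = -8*(-9) = 72)
Z(-5)*w(13, -18) = (-27 + 3*sqrt(4 - 5))*72 = (-27 + 3*sqrt(-1))*72 = (-27 + 3*I)*72 = -1944 + 216*I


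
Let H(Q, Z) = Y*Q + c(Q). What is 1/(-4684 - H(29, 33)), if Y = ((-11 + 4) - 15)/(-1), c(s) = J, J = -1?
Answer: -1/5321 ≈ -0.00018793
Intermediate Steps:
c(s) = -1
Y = 22 (Y = (-7 - 15)*(-1) = -22*(-1) = 22)
H(Q, Z) = -1 + 22*Q (H(Q, Z) = 22*Q - 1 = -1 + 22*Q)
1/(-4684 - H(29, 33)) = 1/(-4684 - (-1 + 22*29)) = 1/(-4684 - (-1 + 638)) = 1/(-4684 - 1*637) = 1/(-4684 - 637) = 1/(-5321) = -1/5321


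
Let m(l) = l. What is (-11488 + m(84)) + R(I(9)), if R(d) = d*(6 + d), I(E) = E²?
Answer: -4357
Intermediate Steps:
(-11488 + m(84)) + R(I(9)) = (-11488 + 84) + 9²*(6 + 9²) = -11404 + 81*(6 + 81) = -11404 + 81*87 = -11404 + 7047 = -4357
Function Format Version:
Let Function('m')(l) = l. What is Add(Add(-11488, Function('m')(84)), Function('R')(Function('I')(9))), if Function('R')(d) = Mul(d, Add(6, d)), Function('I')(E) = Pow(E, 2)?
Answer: -4357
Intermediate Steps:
Add(Add(-11488, Function('m')(84)), Function('R')(Function('I')(9))) = Add(Add(-11488, 84), Mul(Pow(9, 2), Add(6, Pow(9, 2)))) = Add(-11404, Mul(81, Add(6, 81))) = Add(-11404, Mul(81, 87)) = Add(-11404, 7047) = -4357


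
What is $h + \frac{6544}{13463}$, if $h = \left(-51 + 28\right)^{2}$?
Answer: $\frac{7128471}{13463} \approx 529.49$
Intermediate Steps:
$h = 529$ ($h = \left(-23\right)^{2} = 529$)
$h + \frac{6544}{13463} = 529 + \frac{6544}{13463} = \frac{7128471}{13463}$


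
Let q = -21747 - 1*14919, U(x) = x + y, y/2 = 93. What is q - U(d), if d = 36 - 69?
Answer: -36819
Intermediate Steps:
y = 186 (y = 2*93 = 186)
d = -33
U(x) = 186 + x (U(x) = x + 186 = 186 + x)
q = -36666 (q = -21747 - 14919 = -36666)
q - U(d) = -36666 - (186 - 33) = -36666 - 1*153 = -36666 - 153 = -36819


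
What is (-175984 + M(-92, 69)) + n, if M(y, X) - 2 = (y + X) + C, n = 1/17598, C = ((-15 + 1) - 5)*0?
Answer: -3097335989/17598 ≈ -1.7601e+5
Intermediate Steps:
C = 0 (C = (-14 - 5)*0 = -19*0 = 0)
n = 1/17598 ≈ 5.6825e-5
M(y, X) = 2 + X + y (M(y, X) = 2 + ((y + X) + 0) = 2 + ((X + y) + 0) = 2 + (X + y) = 2 + X + y)
(-175984 + M(-92, 69)) + n = (-175984 + (2 + 69 - 92)) + 1/17598 = (-175984 - 21) + 1/17598 = -176005 + 1/17598 = -3097335989/17598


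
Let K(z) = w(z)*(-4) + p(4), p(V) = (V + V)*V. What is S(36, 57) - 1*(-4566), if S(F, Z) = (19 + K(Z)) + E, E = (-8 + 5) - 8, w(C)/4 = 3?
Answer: 4558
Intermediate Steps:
p(V) = 2*V² (p(V) = (2*V)*V = 2*V²)
w(C) = 12 (w(C) = 4*3 = 12)
E = -11 (E = -3 - 8 = -11)
K(z) = -16 (K(z) = 12*(-4) + 2*4² = -48 + 2*16 = -48 + 32 = -16)
S(F, Z) = -8 (S(F, Z) = (19 - 16) - 11 = 3 - 11 = -8)
S(36, 57) - 1*(-4566) = -8 - 1*(-4566) = -8 + 4566 = 4558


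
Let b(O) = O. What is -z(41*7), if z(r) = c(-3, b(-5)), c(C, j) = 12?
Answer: -12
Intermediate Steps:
z(r) = 12
-z(41*7) = -1*12 = -12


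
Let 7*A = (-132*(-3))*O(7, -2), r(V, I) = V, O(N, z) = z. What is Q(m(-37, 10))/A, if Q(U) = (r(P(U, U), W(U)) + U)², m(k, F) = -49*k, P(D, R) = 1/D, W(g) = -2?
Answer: -2701042945225/92974266 ≈ -29052.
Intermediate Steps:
Q(U) = (U + 1/U)² (Q(U) = (1/U + U)² = (U + 1/U)²)
A = -792/7 (A = (-132*(-3)*(-2))/7 = (396*(-2))/7 = (⅐)*(-792) = -792/7 ≈ -113.14)
Q(m(-37, 10))/A = ((1 + (-49*(-37))²)²/(-49*(-37))²)/(-792/7) = ((1 + 1813²)²/1813²)*(-7/792) = ((1 + 3286969)²/3286969)*(-7/792) = ((1/3286969)*3286970²)*(-7/792) = ((1/3286969)*10804171780900)*(-7/792) = (10804171780900/3286969)*(-7/792) = -2701042945225/92974266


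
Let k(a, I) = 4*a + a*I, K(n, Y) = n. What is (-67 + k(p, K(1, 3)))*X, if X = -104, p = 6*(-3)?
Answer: 16328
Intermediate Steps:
p = -18
k(a, I) = 4*a + I*a
(-67 + k(p, K(1, 3)))*X = (-67 - 18*(4 + 1))*(-104) = (-67 - 18*5)*(-104) = (-67 - 90)*(-104) = -157*(-104) = 16328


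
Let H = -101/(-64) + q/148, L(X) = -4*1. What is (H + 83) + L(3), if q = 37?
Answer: 5173/64 ≈ 80.828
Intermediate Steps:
L(X) = -4
H = 117/64 (H = -101/(-64) + 37/148 = -101*(-1/64) + 37*(1/148) = 101/64 + 1/4 = 117/64 ≈ 1.8281)
(H + 83) + L(3) = (117/64 + 83) - 4 = 5429/64 - 4 = 5173/64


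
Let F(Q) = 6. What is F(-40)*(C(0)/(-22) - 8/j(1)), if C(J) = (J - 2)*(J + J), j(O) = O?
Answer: -48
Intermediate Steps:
C(J) = 2*J*(-2 + J) (C(J) = (-2 + J)*(2*J) = 2*J*(-2 + J))
F(-40)*(C(0)/(-22) - 8/j(1)) = 6*((2*0*(-2 + 0))/(-22) - 8/1) = 6*((2*0*(-2))*(-1/22) - 8*1) = 6*(0*(-1/22) - 8) = 6*(0 - 8) = 6*(-8) = -48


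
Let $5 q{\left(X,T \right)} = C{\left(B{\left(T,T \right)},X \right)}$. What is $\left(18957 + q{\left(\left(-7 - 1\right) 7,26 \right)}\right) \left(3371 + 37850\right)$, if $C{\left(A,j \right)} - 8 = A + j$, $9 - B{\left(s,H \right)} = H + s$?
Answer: $\frac{3903381374}{5} \approx 7.8068 \cdot 10^{8}$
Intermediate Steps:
$B{\left(s,H \right)} = 9 - H - s$ ($B{\left(s,H \right)} = 9 - \left(H + s\right) = 9 - H - s$)
$C{\left(A,j \right)} = 8 + A + j$ ($C{\left(A,j \right)} = 8 + \left(A + j\right) = 8 + A + j$)
$q{\left(X,T \right)} = \frac{17}{5} - \frac{2 T}{5} + \frac{X}{5}$ ($q{\left(X,T \right)} = \frac{8 - \left(-9 + 2 T\right) + X}{5} = \frac{17 + X - 2 T}{5} = \frac{17}{5} - \frac{2 T}{5} + \frac{X}{5}$)
$\left(18957 + q{\left(\left(-7 - 1\right) 7,26 \right)}\right) \left(3371 + 37850\right) = \left(18957 + \left(\frac{17}{5} - \frac{52}{5} + \frac{\left(-7 - 1\right) 7}{5}\right)\right) \left(3371 + 37850\right) = \left(18957 + \left(\frac{17}{5} - \frac{52}{5} + \frac{\left(-8\right) 7}{5}\right)\right) 41221 = \left(18957 + \left(\frac{17}{5} - \frac{52}{5} + \frac{1}{5} \left(-56\right)\right)\right) 41221 = \left(18957 - \frac{91}{5}\right) 41221 = \frac{94694}{5} \cdot 41221 = \frac{3903381374}{5}$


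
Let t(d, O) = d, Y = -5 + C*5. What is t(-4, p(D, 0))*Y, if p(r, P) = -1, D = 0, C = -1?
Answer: 40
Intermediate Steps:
Y = -10 (Y = -5 - 1*5 = -5 - 5 = -10)
t(-4, p(D, 0))*Y = -4*(-10) = 40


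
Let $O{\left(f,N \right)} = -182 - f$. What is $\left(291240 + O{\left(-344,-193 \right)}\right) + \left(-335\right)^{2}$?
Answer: $403627$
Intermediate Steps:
$\left(291240 + O{\left(-344,-193 \right)}\right) + \left(-335\right)^{2} = \left(291240 - -162\right) + \left(-335\right)^{2} = \left(291240 + \left(-182 + 344\right)\right) + 112225 = \left(291240 + 162\right) + 112225 = 291402 + 112225 = 403627$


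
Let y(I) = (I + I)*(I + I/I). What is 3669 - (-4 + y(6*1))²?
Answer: -2731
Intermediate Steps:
y(I) = 2*I*(1 + I) (y(I) = (2*I)*(I + 1) = (2*I)*(1 + I) = 2*I*(1 + I))
3669 - (-4 + y(6*1))² = 3669 - (-4 + 2*(6*1)*(1 + 6*1))² = 3669 - (-4 + 2*6*(1 + 6))² = 3669 - (-4 + 2*6*7)² = 3669 - (-4 + 84)² = 3669 - 1*80² = 3669 - 1*6400 = 3669 - 6400 = -2731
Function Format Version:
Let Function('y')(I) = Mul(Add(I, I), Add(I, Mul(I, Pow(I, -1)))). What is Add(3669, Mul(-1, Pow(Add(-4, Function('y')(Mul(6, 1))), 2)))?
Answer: -2731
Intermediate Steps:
Function('y')(I) = Mul(2, I, Add(1, I)) (Function('y')(I) = Mul(Mul(2, I), Add(I, 1)) = Mul(Mul(2, I), Add(1, I)) = Mul(2, I, Add(1, I)))
Add(3669, Mul(-1, Pow(Add(-4, Function('y')(Mul(6, 1))), 2))) = Add(3669, Mul(-1, Pow(Add(-4, Mul(2, Mul(6, 1), Add(1, Mul(6, 1)))), 2))) = Add(3669, Mul(-1, Pow(Add(-4, Mul(2, 6, Add(1, 6))), 2))) = Add(3669, Mul(-1, Pow(Add(-4, Mul(2, 6, 7)), 2))) = Add(3669, Mul(-1, Pow(Add(-4, 84), 2))) = Add(3669, Mul(-1, Pow(80, 2))) = Add(3669, Mul(-1, 6400)) = Add(3669, -6400) = -2731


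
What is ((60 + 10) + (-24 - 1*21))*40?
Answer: 1000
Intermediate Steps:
((60 + 10) + (-24 - 1*21))*40 = (70 + (-24 - 21))*40 = (70 - 45)*40 = 25*40 = 1000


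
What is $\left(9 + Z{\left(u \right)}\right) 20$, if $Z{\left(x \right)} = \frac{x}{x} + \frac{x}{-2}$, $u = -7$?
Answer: $270$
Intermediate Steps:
$Z{\left(x \right)} = 1 - \frac{x}{2}$ ($Z{\left(x \right)} = 1 + x \left(- \frac{1}{2}\right) = 1 - \frac{x}{2}$)
$\left(9 + Z{\left(u \right)}\right) 20 = \left(9 + \left(1 - - \frac{7}{2}\right)\right) 20 = \left(9 + \left(1 + \frac{7}{2}\right)\right) 20 = \left(9 + \frac{9}{2}\right) 20 = \frac{27}{2} \cdot 20 = 270$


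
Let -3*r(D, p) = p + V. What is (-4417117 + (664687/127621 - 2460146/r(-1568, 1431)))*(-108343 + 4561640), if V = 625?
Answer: -2578589572866677174817/131194388 ≈ -1.9655e+13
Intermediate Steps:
r(D, p) = -625/3 - p/3 (r(D, p) = -(p + 625)/3 = -(625 + p)/3 = -625/3 - p/3)
(-4417117 + (664687/127621 - 2460146/r(-1568, 1431)))*(-108343 + 4561640) = (-4417117 + (664687/127621 - 2460146/(-625/3 - ⅓*1431)))*(-108343 + 4561640) = (-4417117 + (664687*(1/127621) - 2460146/(-625/3 - 477)))*4453297 = (-4417117 + (664687/127621 - 2460146/(-2056/3)))*4453297 = (-4417117 + (664687/127621 - 2460146*(-3/2056)))*4453297 = (-4417117 + (664687/127621 + 3690219/1028))*4453297 = (-4417117 + 471632737235/131194388)*4453297 = -579029328802161/131194388*4453297 = -2578589572866677174817/131194388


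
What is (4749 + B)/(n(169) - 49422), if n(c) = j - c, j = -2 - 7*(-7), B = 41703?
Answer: -11613/12386 ≈ -0.93759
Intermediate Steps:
j = 47 (j = -2 + 49 = 47)
n(c) = 47 - c
(4749 + B)/(n(169) - 49422) = (4749 + 41703)/((47 - 1*169) - 49422) = 46452/((47 - 169) - 49422) = 46452/(-122 - 49422) = 46452/(-49544) = 46452*(-1/49544) = -11613/12386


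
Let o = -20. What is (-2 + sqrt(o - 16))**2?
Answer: -32 - 24*I ≈ -32.0 - 24.0*I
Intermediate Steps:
(-2 + sqrt(o - 16))**2 = (-2 + sqrt(-20 - 16))**2 = (-2 + sqrt(-36))**2 = (-2 + 6*I)**2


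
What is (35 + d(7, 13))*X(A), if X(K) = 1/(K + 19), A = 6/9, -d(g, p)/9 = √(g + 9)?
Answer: -3/59 ≈ -0.050847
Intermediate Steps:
d(g, p) = -9*√(9 + g) (d(g, p) = -9*√(g + 9) = -9*√(9 + g))
A = ⅔ (A = 6*(⅑) = ⅔ ≈ 0.66667)
X(K) = 1/(19 + K)
(35 + d(7, 13))*X(A) = (35 - 9*√(9 + 7))/(19 + ⅔) = (35 - 9*√16)/(59/3) = (35 - 9*4)*(3/59) = (35 - 36)*(3/59) = -1*3/59 = -3/59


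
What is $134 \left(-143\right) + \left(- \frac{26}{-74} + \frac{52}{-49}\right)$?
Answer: $- \frac{34741993}{1813} \approx -19163.0$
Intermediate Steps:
$134 \left(-143\right) + \left(- \frac{26}{-74} + \frac{52}{-49}\right) = -19162 + \left(\left(-26\right) \left(- \frac{1}{74}\right) + 52 \left(- \frac{1}{49}\right)\right) = -19162 + \left(\frac{13}{37} - \frac{52}{49}\right) = -19162 - \frac{1287}{1813} = - \frac{34741993}{1813}$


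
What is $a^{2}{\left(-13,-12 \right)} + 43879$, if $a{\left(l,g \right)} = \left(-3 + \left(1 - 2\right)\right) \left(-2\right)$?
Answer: $43943$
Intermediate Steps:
$a{\left(l,g \right)} = 8$ ($a{\left(l,g \right)} = \left(-3 + \left(1 - 2\right)\right) \left(-2\right) = \left(-3 - 1\right) \left(-2\right) = \left(-4\right) \left(-2\right) = 8$)
$a^{2}{\left(-13,-12 \right)} + 43879 = 8^{2} + 43879 = 64 + 43879 = 43943$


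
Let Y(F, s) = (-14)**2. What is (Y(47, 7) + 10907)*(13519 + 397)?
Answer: 154509348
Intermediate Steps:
Y(F, s) = 196
(Y(47, 7) + 10907)*(13519 + 397) = (196 + 10907)*(13519 + 397) = 11103*13916 = 154509348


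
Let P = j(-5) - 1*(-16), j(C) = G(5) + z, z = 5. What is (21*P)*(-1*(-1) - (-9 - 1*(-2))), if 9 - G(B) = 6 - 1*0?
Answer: 4032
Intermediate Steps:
G(B) = 3 (G(B) = 9 - (6 - 1*0) = 9 - (6 + 0) = 9 - 1*6 = 9 - 6 = 3)
j(C) = 8 (j(C) = 3 + 5 = 8)
P = 24 (P = 8 - 1*(-16) = 8 + 16 = 24)
(21*P)*(-1*(-1) - (-9 - 1*(-2))) = (21*24)*(-1*(-1) - (-9 - 1*(-2))) = 504*(1 - (-9 + 2)) = 504*(1 - 1*(-7)) = 504*(1 + 7) = 504*8 = 4032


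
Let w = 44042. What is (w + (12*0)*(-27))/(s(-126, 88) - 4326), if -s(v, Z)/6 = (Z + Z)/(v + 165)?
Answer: -286273/28295 ≈ -10.117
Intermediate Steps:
s(v, Z) = -12*Z/(165 + v) (s(v, Z) = -6*(Z + Z)/(v + 165) = -6*2*Z/(165 + v) = -12*Z/(165 + v))
(w + (12*0)*(-27))/(s(-126, 88) - 4326) = (44042 + (12*0)*(-27))/(-12*88/(165 - 126) - 4326) = (44042 + 0*(-27))/(-12*88/39 - 4326) = (44042 + 0)/(-12*88*1/39 - 4326) = 44042/(-352/13 - 4326) = 44042/(-56590/13) = 44042*(-13/56590) = -286273/28295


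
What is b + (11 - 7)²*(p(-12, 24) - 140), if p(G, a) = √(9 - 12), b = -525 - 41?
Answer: -2806 + 16*I*√3 ≈ -2806.0 + 27.713*I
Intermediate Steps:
b = -566
p(G, a) = I*√3 (p(G, a) = √(-3) = I*√3)
b + (11 - 7)²*(p(-12, 24) - 140) = -566 + (11 - 7)²*(I*√3 - 140) = -566 + 4²*(-140 + I*√3) = -566 + 16*(-140 + I*√3) = -566 + (-2240 + 16*I*√3) = -2806 + 16*I*√3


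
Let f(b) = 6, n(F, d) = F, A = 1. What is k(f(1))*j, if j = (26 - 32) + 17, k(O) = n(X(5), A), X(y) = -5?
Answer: -55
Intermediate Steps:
k(O) = -5
j = 11 (j = -6 + 17 = 11)
k(f(1))*j = -5*11 = -55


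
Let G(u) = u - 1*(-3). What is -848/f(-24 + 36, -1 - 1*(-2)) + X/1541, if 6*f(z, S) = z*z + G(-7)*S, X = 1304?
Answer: -1914512/53935 ≈ -35.497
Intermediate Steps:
G(u) = 3 + u (G(u) = u + 3 = 3 + u)
f(z, S) = -2*S/3 + z²/6 (f(z, S) = (z*z + (3 - 7)*S)/6 = (z² - 4*S)/6 = -2*S/3 + z²/6)
-848/f(-24 + 36, -1 - 1*(-2)) + X/1541 = -848/(-2*(-1 - 1*(-2))/3 + (-24 + 36)²/6) + 1304/1541 = -848/(-2*(-1 + 2)/3 + (⅙)*12²) + 1304*(1/1541) = -848/(-⅔*1 + (⅙)*144) + 1304/1541 = -848/(-⅔ + 24) + 1304/1541 = -848/70/3 + 1304/1541 = -848*3/70 + 1304/1541 = -1272/35 + 1304/1541 = -1914512/53935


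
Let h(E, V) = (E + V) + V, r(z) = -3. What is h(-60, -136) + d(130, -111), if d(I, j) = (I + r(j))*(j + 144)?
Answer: 3859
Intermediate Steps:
h(E, V) = E + 2*V
d(I, j) = (-3 + I)*(144 + j) (d(I, j) = (I - 3)*(j + 144) = (-3 + I)*(144 + j))
h(-60, -136) + d(130, -111) = (-60 + 2*(-136)) + (-432 - 3*(-111) + 144*130 + 130*(-111)) = (-60 - 272) + (-432 + 333 + 18720 - 14430) = -332 + 4191 = 3859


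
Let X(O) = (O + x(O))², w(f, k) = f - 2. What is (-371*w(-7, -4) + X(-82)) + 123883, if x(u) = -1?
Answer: 134111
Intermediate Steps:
w(f, k) = -2 + f
X(O) = (-1 + O)² (X(O) = (O - 1)² = (-1 + O)²)
(-371*w(-7, -4) + X(-82)) + 123883 = (-371*(-2 - 7) + (-1 - 82)²) + 123883 = (-371*(-9) + (-83)²) + 123883 = (3339 + 6889) + 123883 = 10228 + 123883 = 134111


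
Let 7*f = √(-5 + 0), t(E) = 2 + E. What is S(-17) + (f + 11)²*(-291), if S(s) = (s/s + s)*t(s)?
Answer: -1712124/49 - 6402*I*√5/7 ≈ -34941.0 - 2045.0*I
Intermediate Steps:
f = I*√5/7 (f = √(-5 + 0)/7 = √(-5)/7 = (I*√5)/7 = I*√5/7 ≈ 0.31944*I)
S(s) = (1 + s)*(2 + s) (S(s) = (s/s + s)*(2 + s) = (1 + s)*(2 + s))
S(-17) + (f + 11)²*(-291) = (1 - 17)*(2 - 17) + (I*√5/7 + 11)²*(-291) = -16*(-15) + (11 + I*√5/7)²*(-291) = 240 - 291*(11 + I*√5/7)²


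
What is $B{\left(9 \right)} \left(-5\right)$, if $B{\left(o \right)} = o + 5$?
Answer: $-70$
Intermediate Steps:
$B{\left(o \right)} = 5 + o$
$B{\left(9 \right)} \left(-5\right) = \left(5 + 9\right) \left(-5\right) = 14 \left(-5\right) = -70$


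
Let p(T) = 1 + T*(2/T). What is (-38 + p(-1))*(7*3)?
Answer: -735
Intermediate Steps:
p(T) = 3 (p(T) = 1 + 2 = 3)
(-38 + p(-1))*(7*3) = (-38 + 3)*(7*3) = -35*21 = -735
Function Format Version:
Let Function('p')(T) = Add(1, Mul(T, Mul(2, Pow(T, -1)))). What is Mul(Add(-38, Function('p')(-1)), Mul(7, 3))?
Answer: -735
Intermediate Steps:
Function('p')(T) = 3 (Function('p')(T) = Add(1, 2) = 3)
Mul(Add(-38, Function('p')(-1)), Mul(7, 3)) = Mul(Add(-38, 3), Mul(7, 3)) = Mul(-35, 21) = -735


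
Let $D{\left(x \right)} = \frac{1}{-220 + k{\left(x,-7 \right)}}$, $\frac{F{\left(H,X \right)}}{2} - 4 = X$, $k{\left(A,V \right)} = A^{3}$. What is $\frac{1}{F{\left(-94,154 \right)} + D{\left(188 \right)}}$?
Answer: $\frac{6644452}{2099646833} \approx 0.0031646$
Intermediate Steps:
$F{\left(H,X \right)} = 8 + 2 X$
$D{\left(x \right)} = \frac{1}{-220 + x^{3}}$
$\frac{1}{F{\left(-94,154 \right)} + D{\left(188 \right)}} = \frac{1}{\left(8 + 2 \cdot 154\right) + \frac{1}{-220 + 188^{3}}} = \frac{1}{\left(8 + 308\right) + \frac{1}{-220 + 6644672}} = \frac{1}{316 + \frac{1}{6644452}} = \frac{1}{\frac{2099646833}{6644452}} = \frac{6644452}{2099646833}$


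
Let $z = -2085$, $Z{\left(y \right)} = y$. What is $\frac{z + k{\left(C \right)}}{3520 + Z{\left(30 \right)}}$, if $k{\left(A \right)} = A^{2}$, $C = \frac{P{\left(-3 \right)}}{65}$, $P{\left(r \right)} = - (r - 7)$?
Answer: $- \frac{352361}{599950} \approx -0.58732$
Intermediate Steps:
$P{\left(r \right)} = 7 - r$ ($P{\left(r \right)} = - (-7 + r) = 7 - r$)
$C = \frac{2}{13}$ ($C = \frac{7 - -3}{65} = \left(7 + 3\right) \frac{1}{65} = 10 \cdot \frac{1}{65} = \frac{2}{13} \approx 0.15385$)
$\frac{z + k{\left(C \right)}}{3520 + Z{\left(30 \right)}} = \frac{-2085 + \left(\frac{2}{13}\right)^{2}}{3520 + 30} = \frac{-2085 + \frac{4}{169}}{3550} = \left(- \frac{352361}{169}\right) \frac{1}{3550} = - \frac{352361}{599950}$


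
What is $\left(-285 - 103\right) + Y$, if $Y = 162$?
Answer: $-226$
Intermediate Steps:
$\left(-285 - 103\right) + Y = \left(-285 - 103\right) + 162 = -388 + 162 = -226$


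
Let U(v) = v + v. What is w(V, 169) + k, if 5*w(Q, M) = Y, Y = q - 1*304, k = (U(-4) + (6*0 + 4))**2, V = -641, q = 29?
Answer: -39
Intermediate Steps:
U(v) = 2*v
k = 16 (k = (2*(-4) + (6*0 + 4))**2 = (-8 + (0 + 4))**2 = (-8 + 4)**2 = (-4)**2 = 16)
Y = -275 (Y = 29 - 1*304 = 29 - 304 = -275)
w(Q, M) = -55 (w(Q, M) = (1/5)*(-275) = -55)
w(V, 169) + k = -55 + 16 = -39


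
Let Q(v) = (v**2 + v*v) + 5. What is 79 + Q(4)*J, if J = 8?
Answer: 375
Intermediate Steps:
Q(v) = 5 + 2*v**2 (Q(v) = (v**2 + v**2) + 5 = 2*v**2 + 5 = 5 + 2*v**2)
79 + Q(4)*J = 79 + (5 + 2*4**2)*8 = 79 + (5 + 2*16)*8 = 79 + (5 + 32)*8 = 79 + 37*8 = 79 + 296 = 375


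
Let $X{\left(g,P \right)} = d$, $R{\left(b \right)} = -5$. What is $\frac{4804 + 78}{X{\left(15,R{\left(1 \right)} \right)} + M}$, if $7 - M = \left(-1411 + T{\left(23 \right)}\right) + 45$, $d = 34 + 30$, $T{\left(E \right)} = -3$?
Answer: $\frac{2441}{720} \approx 3.3903$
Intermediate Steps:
$d = 64$
$X{\left(g,P \right)} = 64$
$M = 1376$ ($M = 7 - \left(\left(-1411 - 3\right) + 45\right) = 7 - \left(-1414 + 45\right) = 7 - -1369 = 7 + 1369 = 1376$)
$\frac{4804 + 78}{X{\left(15,R{\left(1 \right)} \right)} + M} = \frac{4804 + 78}{64 + 1376} = \frac{4882}{1440} = 4882 \cdot \frac{1}{1440} = \frac{2441}{720}$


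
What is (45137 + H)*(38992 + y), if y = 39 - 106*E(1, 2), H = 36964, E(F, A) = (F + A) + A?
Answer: 3160970601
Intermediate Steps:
E(F, A) = F + 2*A (E(F, A) = (A + F) + A = F + 2*A)
y = -491 (y = 39 - 106*(1 + 2*2) = 39 - 106*(1 + 4) = 39 - 106*5 = 39 - 530 = -491)
(45137 + H)*(38992 + y) = (45137 + 36964)*(38992 - 491) = 82101*38501 = 3160970601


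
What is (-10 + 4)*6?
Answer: -36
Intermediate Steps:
(-10 + 4)*6 = -6*6 = -36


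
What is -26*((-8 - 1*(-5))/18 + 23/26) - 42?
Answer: -182/3 ≈ -60.667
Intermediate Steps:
-26*((-8 - 1*(-5))/18 + 23/26) - 42 = -26*((-8 + 5)*(1/18) + 23*(1/26)) - 42 = -26*(-3*1/18 + 23/26) - 42 = -26*(-⅙ + 23/26) - 42 = -26*28/39 - 42 = -56/3 - 42 = -182/3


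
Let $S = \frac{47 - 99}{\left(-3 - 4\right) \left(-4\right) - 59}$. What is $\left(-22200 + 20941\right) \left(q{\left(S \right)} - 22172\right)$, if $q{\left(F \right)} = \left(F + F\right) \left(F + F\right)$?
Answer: $\frac{26812263284}{961} \approx 2.79 \cdot 10^{7}$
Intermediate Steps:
$S = \frac{52}{31}$ ($S = - \frac{52}{\left(-7\right) \left(-4\right) - 59} = - \frac{52}{28 - 59} = - \frac{52}{-31} = \left(-52\right) \left(- \frac{1}{31}\right) = \frac{52}{31} \approx 1.6774$)
$q{\left(F \right)} = 4 F^{2}$ ($q{\left(F \right)} = 2 F 2 F = 4 F^{2}$)
$\left(-22200 + 20941\right) \left(q{\left(S \right)} - 22172\right) = \left(-22200 + 20941\right) \left(4 \left(\frac{52}{31}\right)^{2} - 22172\right) = - 1259 \left(4 \cdot \frac{2704}{961} - 22172\right) = - 1259 \left(\frac{10816}{961} - 22172\right) = \left(-1259\right) \left(- \frac{21296476}{961}\right) = \frac{26812263284}{961}$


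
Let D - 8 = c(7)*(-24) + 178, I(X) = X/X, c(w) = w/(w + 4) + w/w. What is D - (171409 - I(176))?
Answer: -1883874/11 ≈ -1.7126e+5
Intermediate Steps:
c(w) = 1 + w/(4 + w) (c(w) = w/(4 + w) + 1 = 1 + w/(4 + w))
I(X) = 1
D = 1614/11 (D = 8 + ((2*(2 + 7)/(4 + 7))*(-24) + 178) = 8 + ((2*9/11)*(-24) + 178) = 8 + ((2*(1/11)*9)*(-24) + 178) = 8 + ((18/11)*(-24) + 178) = 8 + (-432/11 + 178) = 8 + 1526/11 = 1614/11 ≈ 146.73)
D - (171409 - I(176)) = 1614/11 - (171409 - 1*1) = 1614/11 - (171409 - 1) = 1614/11 - 1*171408 = 1614/11 - 171408 = -1883874/11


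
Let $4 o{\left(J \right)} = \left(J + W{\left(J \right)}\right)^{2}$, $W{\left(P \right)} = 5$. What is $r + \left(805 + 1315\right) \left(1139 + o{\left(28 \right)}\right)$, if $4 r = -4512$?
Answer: $2990722$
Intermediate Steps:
$r = -1128$ ($r = \frac{1}{4} \left(-4512\right) = -1128$)
$o{\left(J \right)} = \frac{\left(5 + J\right)^{2}}{4}$ ($o{\left(J \right)} = \frac{\left(J + 5\right)^{2}}{4} = \frac{\left(5 + J\right)^{2}}{4}$)
$r + \left(805 + 1315\right) \left(1139 + o{\left(28 \right)}\right) = -1128 + \left(805 + 1315\right) \left(1139 + \frac{\left(5 + 28\right)^{2}}{4}\right) = -1128 + 2120 \left(1139 + \frac{33^{2}}{4}\right) = -1128 + 2120 \left(1139 + \frac{1}{4} \cdot 1089\right) = -1128 + 2120 \left(1139 + \frac{1089}{4}\right) = -1128 + 2120 \cdot \frac{5645}{4} = -1128 + 2991850 = 2990722$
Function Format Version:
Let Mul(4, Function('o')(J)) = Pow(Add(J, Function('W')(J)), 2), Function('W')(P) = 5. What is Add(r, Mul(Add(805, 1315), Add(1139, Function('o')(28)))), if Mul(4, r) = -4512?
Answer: 2990722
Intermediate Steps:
r = -1128 (r = Mul(Rational(1, 4), -4512) = -1128)
Function('o')(J) = Mul(Rational(1, 4), Pow(Add(5, J), 2)) (Function('o')(J) = Mul(Rational(1, 4), Pow(Add(J, 5), 2)) = Mul(Rational(1, 4), Pow(Add(5, J), 2)))
Add(r, Mul(Add(805, 1315), Add(1139, Function('o')(28)))) = Add(-1128, Mul(Add(805, 1315), Add(1139, Mul(Rational(1, 4), Pow(Add(5, 28), 2))))) = Add(-1128, Mul(2120, Add(1139, Mul(Rational(1, 4), Pow(33, 2))))) = Add(-1128, Mul(2120, Add(1139, Mul(Rational(1, 4), 1089)))) = Add(-1128, Mul(2120, Add(1139, Rational(1089, 4)))) = Add(-1128, Mul(2120, Rational(5645, 4))) = Add(-1128, 2991850) = 2990722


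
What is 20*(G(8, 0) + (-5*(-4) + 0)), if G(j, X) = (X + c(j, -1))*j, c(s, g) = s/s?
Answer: 560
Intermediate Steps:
c(s, g) = 1
G(j, X) = j*(1 + X) (G(j, X) = (X + 1)*j = (1 + X)*j = j*(1 + X))
20*(G(8, 0) + (-5*(-4) + 0)) = 20*(8*(1 + 0) + (-5*(-4) + 0)) = 20*(8*1 + (20 + 0)) = 20*(8 + 20) = 20*28 = 560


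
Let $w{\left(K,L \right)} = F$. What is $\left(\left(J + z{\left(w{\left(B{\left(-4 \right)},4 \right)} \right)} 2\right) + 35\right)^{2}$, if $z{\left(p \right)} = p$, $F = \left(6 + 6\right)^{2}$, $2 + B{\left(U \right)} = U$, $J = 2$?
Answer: $105625$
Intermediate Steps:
$B{\left(U \right)} = -2 + U$
$F = 144$ ($F = 12^{2} = 144$)
$w{\left(K,L \right)} = 144$
$\left(\left(J + z{\left(w{\left(B{\left(-4 \right)},4 \right)} \right)} 2\right) + 35\right)^{2} = \left(\left(2 + 144 \cdot 2\right) + 35\right)^{2} = \left(\left(2 + 288\right) + 35\right)^{2} = \left(290 + 35\right)^{2} = 325^{2} = 105625$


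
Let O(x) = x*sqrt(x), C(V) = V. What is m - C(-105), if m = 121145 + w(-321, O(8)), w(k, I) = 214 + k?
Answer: 121143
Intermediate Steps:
O(x) = x**(3/2)
m = 121038 (m = 121145 + (214 - 321) = 121145 - 107 = 121038)
m - C(-105) = 121038 - 1*(-105) = 121038 + 105 = 121143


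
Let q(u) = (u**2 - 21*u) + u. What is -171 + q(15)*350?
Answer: -26421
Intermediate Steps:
q(u) = u**2 - 20*u
-171 + q(15)*350 = -171 + (15*(-20 + 15))*350 = -171 + (15*(-5))*350 = -171 - 75*350 = -171 - 26250 = -26421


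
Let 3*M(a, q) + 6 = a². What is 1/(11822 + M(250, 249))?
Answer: 3/97960 ≈ 3.0625e-5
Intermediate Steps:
M(a, q) = -2 + a²/3
1/(11822 + M(250, 249)) = 1/(11822 + (-2 + (⅓)*250²)) = 1/(11822 + (-2 + (⅓)*62500)) = 1/(11822 + (-2 + 62500/3)) = 1/(11822 + 62494/3) = 1/(97960/3) = 3/97960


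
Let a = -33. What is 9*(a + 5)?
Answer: -252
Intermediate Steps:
9*(a + 5) = 9*(-33 + 5) = 9*(-28) = -252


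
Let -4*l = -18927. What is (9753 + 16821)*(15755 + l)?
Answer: 1088829789/2 ≈ 5.4441e+8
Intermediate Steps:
l = 18927/4 (l = -¼*(-18927) = 18927/4 ≈ 4731.8)
(9753 + 16821)*(15755 + l) = (9753 + 16821)*(15755 + 18927/4) = 26574*(81947/4) = 1088829789/2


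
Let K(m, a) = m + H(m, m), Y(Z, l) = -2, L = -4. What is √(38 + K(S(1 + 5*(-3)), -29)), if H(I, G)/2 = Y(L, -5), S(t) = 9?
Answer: √43 ≈ 6.5574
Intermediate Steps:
H(I, G) = -4 (H(I, G) = 2*(-2) = -4)
K(m, a) = -4 + m (K(m, a) = m - 4 = -4 + m)
√(38 + K(S(1 + 5*(-3)), -29)) = √(38 + (-4 + 9)) = √(38 + 5) = √43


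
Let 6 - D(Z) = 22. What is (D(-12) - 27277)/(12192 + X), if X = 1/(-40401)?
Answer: -1102664493/492568991 ≈ -2.2386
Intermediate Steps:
X = -1/40401 ≈ -2.4752e-5
D(Z) = -16 (D(Z) = 6 - 1*22 = 6 - 22 = -16)
(D(-12) - 27277)/(12192 + X) = (-16 - 27277)/(12192 - 1/40401) = -27293/492568991/40401 = -27293*40401/492568991 = -1102664493/492568991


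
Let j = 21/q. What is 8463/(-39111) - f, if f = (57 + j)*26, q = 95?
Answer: -1842865427/1238515 ≈ -1488.0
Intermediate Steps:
j = 21/95 ≈ 0.22105
f = 141336/95 (f = (57 + 21/95)*26 = (5436/95)*26 = 141336/95 ≈ 1487.7)
8463/(-39111) - f = 8463/(-39111) - 1*141336/95 = 8463*(-1/39111) - 141336/95 = -2821/13037 - 141336/95 = -1842865427/1238515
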